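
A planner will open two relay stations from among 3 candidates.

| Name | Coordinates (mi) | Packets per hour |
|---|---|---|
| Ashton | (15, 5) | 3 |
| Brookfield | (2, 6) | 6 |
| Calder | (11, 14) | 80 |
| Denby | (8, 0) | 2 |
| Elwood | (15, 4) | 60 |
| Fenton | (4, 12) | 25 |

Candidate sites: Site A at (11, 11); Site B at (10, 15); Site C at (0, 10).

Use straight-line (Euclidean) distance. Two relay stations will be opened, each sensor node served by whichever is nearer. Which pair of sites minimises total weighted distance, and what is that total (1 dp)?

Evaluate every pair (each demand assigned to the nearer of the two):
  {Site A, Site B}: total = 870.8
  {Site A, Site C}: total = 906.8
  {Site B, Site C}: total = 1035.9
Best pair: {Site A, Site B} with total 870.8.

{Site A, Site B}, total 870.8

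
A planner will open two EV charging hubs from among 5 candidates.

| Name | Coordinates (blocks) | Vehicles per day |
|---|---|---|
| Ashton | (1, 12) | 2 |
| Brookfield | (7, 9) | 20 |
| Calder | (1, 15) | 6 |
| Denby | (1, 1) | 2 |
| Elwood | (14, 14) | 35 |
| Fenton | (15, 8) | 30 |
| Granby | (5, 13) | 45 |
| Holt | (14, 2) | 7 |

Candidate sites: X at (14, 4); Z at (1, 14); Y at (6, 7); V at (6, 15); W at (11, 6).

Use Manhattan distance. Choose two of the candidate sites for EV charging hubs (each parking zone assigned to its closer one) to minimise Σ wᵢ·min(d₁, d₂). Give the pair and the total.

{X, V}, total 832

Evaluate every pair (each demand assigned to the nearer of the two):
  {X, V}: total = 832
  {V, W}: total = 895
  {Y, V}: total = 969
  {X, Z}: total = 995
  {X, Y}: total = 1009
  {Z, W}: total = 1015
  {Y, W}: total = 1109
  {Z, Y}: total = 1163
  {Z, V}: total = 1253
  {X, W}: total = 1415
Best pair: {X, V} with total 832.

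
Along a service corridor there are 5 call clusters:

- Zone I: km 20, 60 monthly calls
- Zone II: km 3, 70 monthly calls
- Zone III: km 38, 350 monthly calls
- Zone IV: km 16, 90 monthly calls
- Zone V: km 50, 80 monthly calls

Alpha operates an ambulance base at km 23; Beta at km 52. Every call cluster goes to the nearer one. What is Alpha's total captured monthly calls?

The indifferent point is the midpoint (23+52)/2 = 37.5; call clusters left of it (closer to Alpha at 23) go to Alpha, those right go to Beta.
  Zone II at 3 (w=70) → Alpha
  Zone IV at 16 (w=90) → Alpha
  Zone I at 20 (w=60) → Alpha
  Zone III at 38 (w=350) → Beta
  Zone V at 50 (w=80) → Beta
Alpha captures 220; Beta captures 430.

220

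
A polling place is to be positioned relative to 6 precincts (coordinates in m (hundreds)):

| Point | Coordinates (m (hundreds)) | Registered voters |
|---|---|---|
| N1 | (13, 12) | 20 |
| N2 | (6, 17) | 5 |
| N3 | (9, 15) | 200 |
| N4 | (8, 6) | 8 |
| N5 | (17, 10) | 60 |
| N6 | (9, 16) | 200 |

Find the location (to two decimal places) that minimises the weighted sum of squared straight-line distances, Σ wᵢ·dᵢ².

The minimiser of Σwᵢ‖p−pᵢ‖² is the weighted centroid p* = (Σwᵢpᵢ)/(Σwᵢ).
Σwᵢ = 493.
Σwᵢxᵢ = 20·13 + 5·6 + 200·9 + 8·8 + 60·17 + 200·9 = 4974.
Σwᵢyᵢ = 20·12 + 5·17 + 200·15 + 8·6 + 60·10 + 200·16 = 7173.
x* = 4974/493 = 10.09, y* = 7173/493 = 14.55.

(10.09, 14.55)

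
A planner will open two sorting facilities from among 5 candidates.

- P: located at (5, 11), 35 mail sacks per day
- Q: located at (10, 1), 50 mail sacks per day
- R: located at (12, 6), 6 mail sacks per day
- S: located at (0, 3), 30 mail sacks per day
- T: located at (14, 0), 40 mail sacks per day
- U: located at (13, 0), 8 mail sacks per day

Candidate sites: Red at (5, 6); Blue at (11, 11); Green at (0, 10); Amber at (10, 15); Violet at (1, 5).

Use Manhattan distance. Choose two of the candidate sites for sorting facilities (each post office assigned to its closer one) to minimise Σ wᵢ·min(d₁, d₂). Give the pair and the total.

{Red, Violet}, total 1519

Evaluate every pair (each demand assigned to the nearer of the two):
  {Red, Violet}: total = 1519
  {Blue, Violet}: total = 1550
  {Red, Blue}: total = 1615
  {Red, Green}: total = 1639
  {Red, Amber}: total = 1669
  {Blue, Green}: total = 1670
  {Green, Violet}: total = 1878
  {Amber, Violet}: total = 1977
  {Blue, Amber}: total = 2030
  {Green, Amber}: total = 2090
Best pair: {Red, Violet} with total 1519.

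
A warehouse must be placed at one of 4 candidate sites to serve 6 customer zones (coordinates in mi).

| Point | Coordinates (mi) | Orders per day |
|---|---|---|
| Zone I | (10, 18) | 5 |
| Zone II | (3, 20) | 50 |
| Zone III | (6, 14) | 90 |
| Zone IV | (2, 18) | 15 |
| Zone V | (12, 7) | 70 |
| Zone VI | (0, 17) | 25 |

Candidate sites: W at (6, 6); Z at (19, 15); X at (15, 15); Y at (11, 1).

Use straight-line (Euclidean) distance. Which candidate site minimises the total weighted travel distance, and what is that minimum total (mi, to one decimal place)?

Total weighted distance at each candidate:
  W (6, 6): total = 2427.9
  Z (19, 15): total = 3539.7
  X (15, 15): total = 2670.7
  Y (11, 1): total = 3569.2
Minimum is at W with total 2427.9 mi.

W, total 2427.9 mi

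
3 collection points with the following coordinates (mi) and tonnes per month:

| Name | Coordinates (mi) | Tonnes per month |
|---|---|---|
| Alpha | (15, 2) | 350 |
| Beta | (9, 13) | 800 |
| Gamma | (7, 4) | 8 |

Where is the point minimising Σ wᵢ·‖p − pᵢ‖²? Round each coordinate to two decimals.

(10.80, 9.61)

The minimiser of Σwᵢ‖p−pᵢ‖² is the weighted centroid p* = (Σwᵢpᵢ)/(Σwᵢ).
Σwᵢ = 1158.
Σwᵢxᵢ = 350·15 + 800·9 + 8·7 = 12506.
Σwᵢyᵢ = 350·2 + 800·13 + 8·4 = 11132.
x* = 12506/1158 = 10.80, y* = 11132/1158 = 9.61.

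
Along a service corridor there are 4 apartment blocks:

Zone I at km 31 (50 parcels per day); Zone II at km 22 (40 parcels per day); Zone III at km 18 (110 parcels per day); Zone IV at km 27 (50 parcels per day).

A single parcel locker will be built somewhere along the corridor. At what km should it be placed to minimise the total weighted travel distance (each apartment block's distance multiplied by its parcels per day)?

For a sum of weighted absolute distances on a line, the optimum is the weighted median (not the mean). Total weight W = 250; half-weight = 125.
Sort by position and accumulate weight:
  km 18 (Zone III, w=110) → cum 110
  km 22 (Zone II, w=40) → cum 150  ≥ 125 → median here
  km 27 (Zone IV, w=50) → cum 200
  km 31 (Zone I, w=50) → cum 250
Optimal location: km 22.

x = 22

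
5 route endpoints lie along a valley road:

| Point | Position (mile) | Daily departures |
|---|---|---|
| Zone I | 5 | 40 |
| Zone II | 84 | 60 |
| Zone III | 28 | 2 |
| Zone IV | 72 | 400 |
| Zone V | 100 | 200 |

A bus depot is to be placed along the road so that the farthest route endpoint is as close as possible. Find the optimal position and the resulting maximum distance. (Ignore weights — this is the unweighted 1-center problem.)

The 1-center on a line is the midpoint of the two extreme points: leftmost at 5, rightmost at 100.
Optimal location = (5 + 100)/2 = 52.5; maximum distance = (100 − 5)/2 = 47.5.

location 52.5, max distance 47.5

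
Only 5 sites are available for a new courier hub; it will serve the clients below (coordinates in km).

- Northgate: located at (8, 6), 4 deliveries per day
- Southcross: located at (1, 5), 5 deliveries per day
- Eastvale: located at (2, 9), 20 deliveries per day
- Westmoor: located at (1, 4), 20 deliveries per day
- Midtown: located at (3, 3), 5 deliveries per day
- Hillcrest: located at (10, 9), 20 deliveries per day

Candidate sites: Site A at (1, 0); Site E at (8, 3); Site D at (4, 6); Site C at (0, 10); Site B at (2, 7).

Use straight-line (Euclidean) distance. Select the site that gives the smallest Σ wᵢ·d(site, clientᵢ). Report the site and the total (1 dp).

Total weighted distance at each candidate:
  Site A (1, 0): total = 595.6
  Site E (8, 3): total = 511.0
  Site D (4, 6): total = 326.0
  Site C (0, 10): total = 466.7
  Site B (2, 7): total = 324.3
Minimum is at Site B with total 324.3 km.

Site B, total 324.3 km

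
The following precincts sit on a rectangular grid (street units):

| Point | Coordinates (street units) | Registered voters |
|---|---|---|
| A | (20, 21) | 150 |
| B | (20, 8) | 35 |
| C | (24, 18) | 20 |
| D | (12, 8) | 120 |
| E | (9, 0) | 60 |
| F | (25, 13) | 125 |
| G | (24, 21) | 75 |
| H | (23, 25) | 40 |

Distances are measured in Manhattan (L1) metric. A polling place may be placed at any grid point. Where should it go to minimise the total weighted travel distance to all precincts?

(20, 13)

Manhattan distance separates: Σwᵢ(|x−xᵢ|+|y−yᵢ|) = Σwᵢ|x−xᵢ| + Σwᵢ|y−yᵢ|, so x and y are optimised independently as 1-D weighted medians.
Total weight W = 625; half = 312.5.
x-coordinate, sorted with cumulative weight:
  x=9 (E, w=60) cum 60
  x=12 (D, w=120) cum 180
  x=20 (A, w=150) cum 330  ← median
  x=20 (B, w=35) cum 365
  x=23 (H, w=40) cum 405
  x=24 (C, w=20) cum 425
  x=24 (G, w=75) cum 500
  x=25 (F, w=125) cum 625
⇒ x* = 20
y-coordinate, sorted with cumulative weight:
  y=0 (E, w=60) cum 60
  y=8 (B, w=35) cum 95
  y=8 (D, w=120) cum 215
  y=13 (F, w=125) cum 340  ← median
  y=18 (C, w=20) cum 360
  y=21 (A, w=150) cum 510
  y=21 (G, w=75) cum 585
  y=25 (H, w=40) cum 625
⇒ y* = 13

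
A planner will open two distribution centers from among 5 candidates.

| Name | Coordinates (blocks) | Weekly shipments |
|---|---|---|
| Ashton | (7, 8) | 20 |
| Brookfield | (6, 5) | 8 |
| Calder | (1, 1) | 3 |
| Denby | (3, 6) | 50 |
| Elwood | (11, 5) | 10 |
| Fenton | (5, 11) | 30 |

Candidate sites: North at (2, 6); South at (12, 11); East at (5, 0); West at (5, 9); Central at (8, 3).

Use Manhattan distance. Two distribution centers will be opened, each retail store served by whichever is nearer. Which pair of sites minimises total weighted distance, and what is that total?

{North, West}, total 328

Evaluate every pair (each demand assigned to the nearer of the two):
  {North, West}: total = 328
  {West, Central}: total = 479
  {North, Central}: total = 510
  {South, West}: total = 516
  {East, West}: total = 525
  {North, South}: total = 528
  {North, East}: total = 585
  {South, Central}: total = 839
  {South, East}: total = 903
  {East, Central}: total = 947
Best pair: {North, West} with total 328.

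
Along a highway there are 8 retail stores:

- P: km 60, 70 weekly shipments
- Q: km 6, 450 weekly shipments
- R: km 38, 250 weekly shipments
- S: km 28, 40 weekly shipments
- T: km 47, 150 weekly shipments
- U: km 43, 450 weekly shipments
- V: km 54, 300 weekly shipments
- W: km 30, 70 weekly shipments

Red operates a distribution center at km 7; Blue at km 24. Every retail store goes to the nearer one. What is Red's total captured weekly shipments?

The indifferent point is the midpoint (7+24)/2 = 15.5; retail stores left of it (closer to Red at 7) go to Red, those right go to Blue.
  Q at 6 (w=450) → Red
  S at 28 (w=40) → Blue
  W at 30 (w=70) → Blue
  R at 38 (w=250) → Blue
  U at 43 (w=450) → Blue
  T at 47 (w=150) → Blue
  V at 54 (w=300) → Blue
  P at 60 (w=70) → Blue
Red captures 450; Blue captures 1330.

450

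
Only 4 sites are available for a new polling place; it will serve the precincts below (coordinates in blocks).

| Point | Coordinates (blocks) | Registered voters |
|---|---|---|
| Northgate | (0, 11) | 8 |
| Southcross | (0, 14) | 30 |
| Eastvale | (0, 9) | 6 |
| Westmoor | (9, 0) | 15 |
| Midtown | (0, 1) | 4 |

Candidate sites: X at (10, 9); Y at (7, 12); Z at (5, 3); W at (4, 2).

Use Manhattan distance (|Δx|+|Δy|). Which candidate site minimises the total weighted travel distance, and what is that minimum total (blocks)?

Y, total 676 blocks

Total weighted distance at each candidate:
  X (10, 9): total = 828
  Y (7, 12): total = 676
  Z (5, 3): total = 783
  W (4, 2): total = 775
Minimum is at Y with total 676 blocks.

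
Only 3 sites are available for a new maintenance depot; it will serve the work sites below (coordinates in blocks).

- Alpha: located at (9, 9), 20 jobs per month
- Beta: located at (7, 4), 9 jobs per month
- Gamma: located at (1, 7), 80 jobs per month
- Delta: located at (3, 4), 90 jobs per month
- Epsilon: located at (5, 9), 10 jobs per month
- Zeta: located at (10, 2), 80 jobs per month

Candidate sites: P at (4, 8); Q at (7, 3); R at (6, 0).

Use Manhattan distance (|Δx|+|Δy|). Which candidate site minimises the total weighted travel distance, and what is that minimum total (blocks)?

Q, total 1819 blocks

Total weighted distance at each candidate:
  P (4, 8): total = 1933
  Q (7, 3): total = 1819
  R (6, 0): total = 2455
Minimum is at Q with total 1819 blocks.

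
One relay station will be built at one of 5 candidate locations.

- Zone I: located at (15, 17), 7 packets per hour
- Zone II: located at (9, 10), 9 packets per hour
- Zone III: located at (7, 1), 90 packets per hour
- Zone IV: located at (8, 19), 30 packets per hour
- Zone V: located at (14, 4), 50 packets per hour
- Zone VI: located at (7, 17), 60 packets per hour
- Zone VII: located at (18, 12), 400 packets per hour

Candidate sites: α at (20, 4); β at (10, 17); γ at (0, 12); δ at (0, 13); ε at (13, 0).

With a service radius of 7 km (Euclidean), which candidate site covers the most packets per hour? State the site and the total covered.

ε, covering 140

Coverage radius r = 7 km; a point is covered iff (Δx)²+(Δy)² ≤ 7² = 49.
  α (20, 4): covers {Zone V} → 50
  β (10, 17): covers {Zone I, Zone IV, Zone VI} → 97
  γ (0, 12): covers {none} → 0
  δ (0, 13): covers {none} → 0
  ε (13, 0): covers {Zone III, Zone V} → 140
Maximum coverage at ε: 140 packets per hour.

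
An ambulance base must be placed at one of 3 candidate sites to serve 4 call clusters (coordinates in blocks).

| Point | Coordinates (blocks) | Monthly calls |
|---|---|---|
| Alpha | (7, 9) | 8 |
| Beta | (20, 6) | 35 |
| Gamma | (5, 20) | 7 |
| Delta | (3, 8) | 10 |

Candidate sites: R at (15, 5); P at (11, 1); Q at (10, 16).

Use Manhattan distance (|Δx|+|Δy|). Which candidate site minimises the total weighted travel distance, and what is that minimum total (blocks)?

R, total 631 blocks

Total weighted distance at each candidate:
  R (15, 5): total = 631
  P (11, 1): total = 911
  Q (10, 16): total = 993
Minimum is at R with total 631 blocks.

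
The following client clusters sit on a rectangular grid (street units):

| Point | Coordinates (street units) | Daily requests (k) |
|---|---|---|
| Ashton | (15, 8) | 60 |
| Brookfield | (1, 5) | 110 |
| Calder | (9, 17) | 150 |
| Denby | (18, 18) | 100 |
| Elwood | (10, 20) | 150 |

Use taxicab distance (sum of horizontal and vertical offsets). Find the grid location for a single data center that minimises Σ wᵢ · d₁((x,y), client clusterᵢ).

(10, 17)

Manhattan distance separates: Σwᵢ(|x−xᵢ|+|y−yᵢ|) = Σwᵢ|x−xᵢ| + Σwᵢ|y−yᵢ|, so x and y are optimised independently as 1-D weighted medians.
Total weight W = 570; half = 285.
x-coordinate, sorted with cumulative weight:
  x=1 (Brookfield, w=110) cum 110
  x=9 (Calder, w=150) cum 260
  x=10 (Elwood, w=150) cum 410  ← median
  x=15 (Ashton, w=60) cum 470
  x=18 (Denby, w=100) cum 570
⇒ x* = 10
y-coordinate, sorted with cumulative weight:
  y=5 (Brookfield, w=110) cum 110
  y=8 (Ashton, w=60) cum 170
  y=17 (Calder, w=150) cum 320  ← median
  y=18 (Denby, w=100) cum 420
  y=20 (Elwood, w=150) cum 570
⇒ y* = 17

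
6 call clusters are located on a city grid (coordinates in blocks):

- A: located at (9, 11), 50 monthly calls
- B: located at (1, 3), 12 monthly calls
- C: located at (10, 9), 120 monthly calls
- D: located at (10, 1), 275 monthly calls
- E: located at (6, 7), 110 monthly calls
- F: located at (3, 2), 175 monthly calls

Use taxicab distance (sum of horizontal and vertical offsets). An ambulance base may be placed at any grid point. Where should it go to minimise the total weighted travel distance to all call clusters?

(10, 2)

Manhattan distance separates: Σwᵢ(|x−xᵢ|+|y−yᵢ|) = Σwᵢ|x−xᵢ| + Σwᵢ|y−yᵢ|, so x and y are optimised independently as 1-D weighted medians.
Total weight W = 742; half = 371.
x-coordinate, sorted with cumulative weight:
  x=1 (B, w=12) cum 12
  x=3 (F, w=175) cum 187
  x=6 (E, w=110) cum 297
  x=9 (A, w=50) cum 347
  x=10 (C, w=120) cum 467  ← median
  x=10 (D, w=275) cum 742
⇒ x* = 10
y-coordinate, sorted with cumulative weight:
  y=1 (D, w=275) cum 275
  y=2 (F, w=175) cum 450  ← median
  y=3 (B, w=12) cum 462
  y=7 (E, w=110) cum 572
  y=9 (C, w=120) cum 692
  y=11 (A, w=50) cum 742
⇒ y* = 2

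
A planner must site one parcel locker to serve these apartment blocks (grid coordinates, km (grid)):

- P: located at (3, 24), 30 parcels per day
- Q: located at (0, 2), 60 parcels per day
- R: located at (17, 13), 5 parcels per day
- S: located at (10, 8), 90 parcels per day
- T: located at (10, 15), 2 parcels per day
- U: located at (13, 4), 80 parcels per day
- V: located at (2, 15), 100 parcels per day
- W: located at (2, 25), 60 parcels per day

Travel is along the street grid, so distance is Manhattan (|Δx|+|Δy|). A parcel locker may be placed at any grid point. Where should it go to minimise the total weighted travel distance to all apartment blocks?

Manhattan distance separates: Σwᵢ(|x−xᵢ|+|y−yᵢ|) = Σwᵢ|x−xᵢ| + Σwᵢ|y−yᵢ|, so x and y are optimised independently as 1-D weighted medians.
Total weight W = 427; half = 213.5.
x-coordinate, sorted with cumulative weight:
  x=0 (Q, w=60) cum 60
  x=2 (V, w=100) cum 160
  x=2 (W, w=60) cum 220  ← median
  x=3 (P, w=30) cum 250
  x=10 (S, w=90) cum 340
  x=10 (T, w=2) cum 342
  x=13 (U, w=80) cum 422
  x=17 (R, w=5) cum 427
⇒ x* = 2
y-coordinate, sorted with cumulative weight:
  y=2 (Q, w=60) cum 60
  y=4 (U, w=80) cum 140
  y=8 (S, w=90) cum 230  ← median
  y=13 (R, w=5) cum 235
  y=15 (T, w=2) cum 237
  y=15 (V, w=100) cum 337
  y=24 (P, w=30) cum 367
  y=25 (W, w=60) cum 427
⇒ y* = 8

(2, 8)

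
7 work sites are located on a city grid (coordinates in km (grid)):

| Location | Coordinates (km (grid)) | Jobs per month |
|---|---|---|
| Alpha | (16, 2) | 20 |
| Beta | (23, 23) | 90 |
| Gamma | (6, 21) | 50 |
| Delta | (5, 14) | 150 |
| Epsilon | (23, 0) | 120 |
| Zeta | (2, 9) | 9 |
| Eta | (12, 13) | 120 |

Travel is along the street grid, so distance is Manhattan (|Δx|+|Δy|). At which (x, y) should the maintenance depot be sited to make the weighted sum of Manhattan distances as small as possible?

(12, 14)

Manhattan distance separates: Σwᵢ(|x−xᵢ|+|y−yᵢ|) = Σwᵢ|x−xᵢ| + Σwᵢ|y−yᵢ|, so x and y are optimised independently as 1-D weighted medians.
Total weight W = 559; half = 279.5.
x-coordinate, sorted with cumulative weight:
  x=2 (Zeta, w=9) cum 9
  x=5 (Delta, w=150) cum 159
  x=6 (Gamma, w=50) cum 209
  x=12 (Eta, w=120) cum 329  ← median
  x=16 (Alpha, w=20) cum 349
  x=23 (Beta, w=90) cum 439
  x=23 (Epsilon, w=120) cum 559
⇒ x* = 12
y-coordinate, sorted with cumulative weight:
  y=0 (Epsilon, w=120) cum 120
  y=2 (Alpha, w=20) cum 140
  y=9 (Zeta, w=9) cum 149
  y=13 (Eta, w=120) cum 269
  y=14 (Delta, w=150) cum 419  ← median
  y=21 (Gamma, w=50) cum 469
  y=23 (Beta, w=90) cum 559
⇒ y* = 14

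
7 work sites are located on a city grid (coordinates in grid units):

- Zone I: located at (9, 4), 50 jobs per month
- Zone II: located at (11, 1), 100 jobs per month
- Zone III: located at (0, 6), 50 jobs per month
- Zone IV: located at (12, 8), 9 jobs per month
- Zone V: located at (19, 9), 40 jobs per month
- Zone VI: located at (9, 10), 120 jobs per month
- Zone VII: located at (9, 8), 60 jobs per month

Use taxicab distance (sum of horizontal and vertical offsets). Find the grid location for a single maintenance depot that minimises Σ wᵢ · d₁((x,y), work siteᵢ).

Manhattan distance separates: Σwᵢ(|x−xᵢ|+|y−yᵢ|) = Σwᵢ|x−xᵢ| + Σwᵢ|y−yᵢ|, so x and y are optimised independently as 1-D weighted medians.
Total weight W = 429; half = 214.5.
x-coordinate, sorted with cumulative weight:
  x=0 (Zone III, w=50) cum 50
  x=9 (Zone I, w=50) cum 100
  x=9 (Zone VI, w=120) cum 220  ← median
  x=9 (Zone VII, w=60) cum 280
  x=11 (Zone II, w=100) cum 380
  x=12 (Zone IV, w=9) cum 389
  x=19 (Zone V, w=40) cum 429
⇒ x* = 9
y-coordinate, sorted with cumulative weight:
  y=1 (Zone II, w=100) cum 100
  y=4 (Zone I, w=50) cum 150
  y=6 (Zone III, w=50) cum 200
  y=8 (Zone IV, w=9) cum 209
  y=8 (Zone VII, w=60) cum 269  ← median
  y=9 (Zone V, w=40) cum 309
  y=10 (Zone VI, w=120) cum 429
⇒ y* = 8

(9, 8)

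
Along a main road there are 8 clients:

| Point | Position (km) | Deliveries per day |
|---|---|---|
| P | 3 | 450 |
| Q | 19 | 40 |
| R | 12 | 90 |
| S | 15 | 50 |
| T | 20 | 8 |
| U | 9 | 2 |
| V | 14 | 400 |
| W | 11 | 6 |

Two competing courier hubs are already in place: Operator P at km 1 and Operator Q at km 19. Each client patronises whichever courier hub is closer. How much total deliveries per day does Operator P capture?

The indifferent point is the midpoint (1+19)/2 = 10; clients left of it (closer to Operator P at 1) go to Operator P, those right go to Operator Q.
  P at 3 (w=450) → Operator P
  U at 9 (w=2) → Operator P
  W at 11 (w=6) → Operator Q
  R at 12 (w=90) → Operator Q
  V at 14 (w=400) → Operator Q
  S at 15 (w=50) → Operator Q
  Q at 19 (w=40) → Operator Q
  T at 20 (w=8) → Operator Q
Operator P captures 452; Operator Q captures 594.

452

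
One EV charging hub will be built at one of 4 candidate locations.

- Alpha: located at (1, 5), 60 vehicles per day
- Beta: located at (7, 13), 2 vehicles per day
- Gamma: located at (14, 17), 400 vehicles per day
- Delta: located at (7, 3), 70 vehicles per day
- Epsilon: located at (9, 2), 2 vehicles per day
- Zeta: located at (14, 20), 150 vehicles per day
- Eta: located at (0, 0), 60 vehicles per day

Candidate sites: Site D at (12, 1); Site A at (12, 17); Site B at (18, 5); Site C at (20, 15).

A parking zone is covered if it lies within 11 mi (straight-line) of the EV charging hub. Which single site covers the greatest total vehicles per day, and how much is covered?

Site A, covering 552

Coverage radius r = 11 mi; a point is covered iff (Δx)²+(Δy)² ≤ 11² = 121.
  Site D (12, 1): covers {Delta, Epsilon} → 72
  Site A (12, 17): covers {Beta, Gamma, Zeta} → 552
  Site B (18, 5): covers {Epsilon} → 2
  Site C (20, 15): covers {Gamma, Zeta} → 550
Maximum coverage at Site A: 552 vehicles per day.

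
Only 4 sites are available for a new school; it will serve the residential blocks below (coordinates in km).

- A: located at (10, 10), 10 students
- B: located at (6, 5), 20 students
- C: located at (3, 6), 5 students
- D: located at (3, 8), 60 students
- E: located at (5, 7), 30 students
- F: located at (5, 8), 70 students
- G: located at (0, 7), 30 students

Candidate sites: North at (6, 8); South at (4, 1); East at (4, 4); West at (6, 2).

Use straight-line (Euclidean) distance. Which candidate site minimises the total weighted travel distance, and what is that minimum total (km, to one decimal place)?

North, total 597.7 km

Total weighted distance at each candidate:
  North (6, 8): total = 597.7
  South (4, 1): total = 1541.2
  East (4, 4): total = 921.6
  West (6, 2): total = 1390.0
Minimum is at North with total 597.7 km.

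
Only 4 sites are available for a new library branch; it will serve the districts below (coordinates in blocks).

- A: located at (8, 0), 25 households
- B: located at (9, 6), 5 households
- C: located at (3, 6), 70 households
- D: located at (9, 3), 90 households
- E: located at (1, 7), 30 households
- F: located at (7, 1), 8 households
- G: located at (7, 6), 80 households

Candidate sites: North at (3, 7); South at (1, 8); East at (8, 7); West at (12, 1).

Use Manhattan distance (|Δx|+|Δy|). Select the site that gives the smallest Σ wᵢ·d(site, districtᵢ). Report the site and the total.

East, total 1481 blocks

Total weighted distance at each candidate:
  North (3, 7): total = 1845
  South (1, 8): total = 2649
  East (8, 7): total = 1481
  West (12, 1): total = 2945
Minimum is at East with total 1481 blocks.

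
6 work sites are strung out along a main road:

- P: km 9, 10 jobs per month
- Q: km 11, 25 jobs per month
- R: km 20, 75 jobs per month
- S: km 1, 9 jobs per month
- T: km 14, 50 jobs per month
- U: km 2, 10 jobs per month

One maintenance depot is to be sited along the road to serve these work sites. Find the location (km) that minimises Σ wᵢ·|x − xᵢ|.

For a sum of weighted absolute distances on a line, the optimum is the weighted median (not the mean). Total weight W = 179; half-weight = 89.5.
Sort by position and accumulate weight:
  km 1 (S, w=9) → cum 9
  km 2 (U, w=10) → cum 19
  km 9 (P, w=10) → cum 29
  km 11 (Q, w=25) → cum 54
  km 14 (T, w=50) → cum 104  ≥ 89.5 → median here
  km 20 (R, w=75) → cum 179
Optimal location: km 14.

x = 14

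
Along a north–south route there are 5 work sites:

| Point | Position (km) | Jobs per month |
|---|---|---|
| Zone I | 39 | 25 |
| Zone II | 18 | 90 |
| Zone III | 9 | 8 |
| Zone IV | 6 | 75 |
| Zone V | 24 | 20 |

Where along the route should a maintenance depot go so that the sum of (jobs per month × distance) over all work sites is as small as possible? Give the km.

x = 18

For a sum of weighted absolute distances on a line, the optimum is the weighted median (not the mean). Total weight W = 218; half-weight = 109.
Sort by position and accumulate weight:
  km 6 (Zone IV, w=75) → cum 75
  km 9 (Zone III, w=8) → cum 83
  km 18 (Zone II, w=90) → cum 173  ≥ 109 → median here
  km 24 (Zone V, w=20) → cum 193
  km 39 (Zone I, w=25) → cum 218
Optimal location: km 18.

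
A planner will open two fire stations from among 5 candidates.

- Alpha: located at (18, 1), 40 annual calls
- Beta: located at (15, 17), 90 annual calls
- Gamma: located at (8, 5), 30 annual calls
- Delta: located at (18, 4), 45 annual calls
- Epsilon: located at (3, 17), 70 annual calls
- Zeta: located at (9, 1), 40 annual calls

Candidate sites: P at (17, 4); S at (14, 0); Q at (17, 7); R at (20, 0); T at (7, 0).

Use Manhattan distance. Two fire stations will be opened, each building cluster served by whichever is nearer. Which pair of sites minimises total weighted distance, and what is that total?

{Q, T}, total 3310

Evaluate every pair (each demand assigned to the nearer of the two):
  {Q, T}: total = 3310
  {P, T}: total = 3325
  {P, Q}: total = 3705
  {S, Q}: total = 3710
  {Q, R}: total = 3870
  {S, T}: total = 3950
  {P, S}: total = 3985
  {R, T}: total = 4140
  {P, R}: total = 4145
  {S, R}: total = 4540
Best pair: {Q, T} with total 3310.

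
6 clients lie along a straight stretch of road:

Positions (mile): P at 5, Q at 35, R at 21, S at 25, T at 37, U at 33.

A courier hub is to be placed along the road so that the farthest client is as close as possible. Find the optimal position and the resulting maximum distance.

The 1-center on a line is the midpoint of the two extreme points: leftmost at 5, rightmost at 37.
Optimal location = (5 + 37)/2 = 21; maximum distance = (37 − 5)/2 = 16.

location 21, max distance 16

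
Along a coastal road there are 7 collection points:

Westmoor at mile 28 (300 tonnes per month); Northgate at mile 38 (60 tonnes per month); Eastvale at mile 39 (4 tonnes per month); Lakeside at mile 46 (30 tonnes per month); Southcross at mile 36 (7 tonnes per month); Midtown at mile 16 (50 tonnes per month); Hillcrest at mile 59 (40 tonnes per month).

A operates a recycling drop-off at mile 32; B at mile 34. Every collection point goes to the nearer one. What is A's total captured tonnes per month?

The indifferent point is the midpoint (32+34)/2 = 33; collection points left of it (closer to A at 32) go to A, those right go to B.
  Midtown at 16 (w=50) → A
  Westmoor at 28 (w=300) → A
  Southcross at 36 (w=7) → B
  Northgate at 38 (w=60) → B
  Eastvale at 39 (w=4) → B
  Lakeside at 46 (w=30) → B
  Hillcrest at 59 (w=40) → B
A captures 350; B captures 141.

350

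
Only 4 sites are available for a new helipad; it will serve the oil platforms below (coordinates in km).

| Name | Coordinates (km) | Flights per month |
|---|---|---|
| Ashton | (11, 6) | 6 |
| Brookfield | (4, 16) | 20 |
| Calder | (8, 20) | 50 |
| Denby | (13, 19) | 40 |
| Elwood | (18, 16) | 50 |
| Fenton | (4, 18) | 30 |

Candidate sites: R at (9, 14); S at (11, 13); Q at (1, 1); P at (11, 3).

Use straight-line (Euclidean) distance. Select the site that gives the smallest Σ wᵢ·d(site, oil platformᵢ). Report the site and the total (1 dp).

Total weighted distance at each candidate:
  R (9, 14): total = 1370.5
  S (11, 13): total = 1466.9
  Q (1, 1): total = 3902.2
  P (11, 3): total = 3056.2
Minimum is at R with total 1370.5 km.

R, total 1370.5 km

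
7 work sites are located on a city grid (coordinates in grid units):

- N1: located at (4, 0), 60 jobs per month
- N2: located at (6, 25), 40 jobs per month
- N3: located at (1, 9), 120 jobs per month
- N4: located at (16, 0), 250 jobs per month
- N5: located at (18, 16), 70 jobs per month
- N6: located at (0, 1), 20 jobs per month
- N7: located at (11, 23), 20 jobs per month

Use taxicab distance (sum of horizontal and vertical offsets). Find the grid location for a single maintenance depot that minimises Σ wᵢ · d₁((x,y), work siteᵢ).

(16, 0)

Manhattan distance separates: Σwᵢ(|x−xᵢ|+|y−yᵢ|) = Σwᵢ|x−xᵢ| + Σwᵢ|y−yᵢ|, so x and y are optimised independently as 1-D weighted medians.
Total weight W = 580; half = 290.
x-coordinate, sorted with cumulative weight:
  x=0 (N6, w=20) cum 20
  x=1 (N3, w=120) cum 140
  x=4 (N1, w=60) cum 200
  x=6 (N2, w=40) cum 240
  x=11 (N7, w=20) cum 260
  x=16 (N4, w=250) cum 510  ← median
  x=18 (N5, w=70) cum 580
⇒ x* = 16
y-coordinate, sorted with cumulative weight:
  y=0 (N1, w=60) cum 60
  y=0 (N4, w=250) cum 310  ← median
  y=1 (N6, w=20) cum 330
  y=9 (N3, w=120) cum 450
  y=16 (N5, w=70) cum 520
  y=23 (N7, w=20) cum 540
  y=25 (N2, w=40) cum 580
⇒ y* = 0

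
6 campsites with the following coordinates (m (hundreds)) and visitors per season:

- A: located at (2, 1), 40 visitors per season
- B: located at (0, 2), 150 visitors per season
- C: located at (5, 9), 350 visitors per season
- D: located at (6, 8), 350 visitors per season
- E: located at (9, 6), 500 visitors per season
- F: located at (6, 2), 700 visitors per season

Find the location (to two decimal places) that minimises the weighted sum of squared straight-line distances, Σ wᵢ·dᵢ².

(6.04, 5.11)

The minimiser of Σwᵢ‖p−pᵢ‖² is the weighted centroid p* = (Σwᵢpᵢ)/(Σwᵢ).
Σwᵢ = 2090.
Σwᵢxᵢ = 40·2 + 150·0 + 350·5 + 350·6 + 500·9 + 700·6 = 12630.
Σwᵢyᵢ = 40·1 + 150·2 + 350·9 + 350·8 + 500·6 + 700·2 = 10690.
x* = 12630/2090 = 6.04, y* = 10690/2090 = 5.11.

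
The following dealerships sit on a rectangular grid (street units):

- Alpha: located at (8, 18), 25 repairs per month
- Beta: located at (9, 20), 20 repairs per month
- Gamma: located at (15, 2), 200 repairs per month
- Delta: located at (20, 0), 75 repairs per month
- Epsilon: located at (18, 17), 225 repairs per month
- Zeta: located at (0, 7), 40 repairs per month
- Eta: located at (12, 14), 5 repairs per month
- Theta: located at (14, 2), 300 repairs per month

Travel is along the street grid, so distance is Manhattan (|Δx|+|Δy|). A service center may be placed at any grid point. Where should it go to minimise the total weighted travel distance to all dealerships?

(15, 2)

Manhattan distance separates: Σwᵢ(|x−xᵢ|+|y−yᵢ|) = Σwᵢ|x−xᵢ| + Σwᵢ|y−yᵢ|, so x and y are optimised independently as 1-D weighted medians.
Total weight W = 890; half = 445.
x-coordinate, sorted with cumulative weight:
  x=0 (Zeta, w=40) cum 40
  x=8 (Alpha, w=25) cum 65
  x=9 (Beta, w=20) cum 85
  x=12 (Eta, w=5) cum 90
  x=14 (Theta, w=300) cum 390
  x=15 (Gamma, w=200) cum 590  ← median
  x=18 (Epsilon, w=225) cum 815
  x=20 (Delta, w=75) cum 890
⇒ x* = 15
y-coordinate, sorted with cumulative weight:
  y=0 (Delta, w=75) cum 75
  y=2 (Gamma, w=200) cum 275
  y=2 (Theta, w=300) cum 575  ← median
  y=7 (Zeta, w=40) cum 615
  y=14 (Eta, w=5) cum 620
  y=17 (Epsilon, w=225) cum 845
  y=18 (Alpha, w=25) cum 870
  y=20 (Beta, w=20) cum 890
⇒ y* = 2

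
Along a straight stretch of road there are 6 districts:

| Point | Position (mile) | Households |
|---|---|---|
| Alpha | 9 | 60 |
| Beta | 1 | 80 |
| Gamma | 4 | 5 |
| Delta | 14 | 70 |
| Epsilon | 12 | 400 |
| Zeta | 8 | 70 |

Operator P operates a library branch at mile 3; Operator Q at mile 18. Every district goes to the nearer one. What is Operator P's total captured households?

The indifferent point is the midpoint (3+18)/2 = 10.5; districts left of it (closer to Operator P at 3) go to Operator P, those right go to Operator Q.
  Beta at 1 (w=80) → Operator P
  Gamma at 4 (w=5) → Operator P
  Zeta at 8 (w=70) → Operator P
  Alpha at 9 (w=60) → Operator P
  Epsilon at 12 (w=400) → Operator Q
  Delta at 14 (w=70) → Operator Q
Operator P captures 215; Operator Q captures 470.

215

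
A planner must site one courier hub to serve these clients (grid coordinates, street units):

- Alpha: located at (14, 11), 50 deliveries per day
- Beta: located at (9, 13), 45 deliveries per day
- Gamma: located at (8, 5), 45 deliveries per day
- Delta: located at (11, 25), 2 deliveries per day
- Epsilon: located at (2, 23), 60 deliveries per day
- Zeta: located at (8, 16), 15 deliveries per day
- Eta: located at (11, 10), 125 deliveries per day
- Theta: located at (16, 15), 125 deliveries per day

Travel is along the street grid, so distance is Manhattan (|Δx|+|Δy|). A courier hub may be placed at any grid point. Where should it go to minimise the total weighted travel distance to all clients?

(11, 13)

Manhattan distance separates: Σwᵢ(|x−xᵢ|+|y−yᵢ|) = Σwᵢ|x−xᵢ| + Σwᵢ|y−yᵢ|, so x and y are optimised independently as 1-D weighted medians.
Total weight W = 467; half = 233.5.
x-coordinate, sorted with cumulative weight:
  x=2 (Epsilon, w=60) cum 60
  x=8 (Gamma, w=45) cum 105
  x=8 (Zeta, w=15) cum 120
  x=9 (Beta, w=45) cum 165
  x=11 (Delta, w=2) cum 167
  x=11 (Eta, w=125) cum 292  ← median
  x=14 (Alpha, w=50) cum 342
  x=16 (Theta, w=125) cum 467
⇒ x* = 11
y-coordinate, sorted with cumulative weight:
  y=5 (Gamma, w=45) cum 45
  y=10 (Eta, w=125) cum 170
  y=11 (Alpha, w=50) cum 220
  y=13 (Beta, w=45) cum 265  ← median
  y=15 (Theta, w=125) cum 390
  y=16 (Zeta, w=15) cum 405
  y=23 (Epsilon, w=60) cum 465
  y=25 (Delta, w=2) cum 467
⇒ y* = 13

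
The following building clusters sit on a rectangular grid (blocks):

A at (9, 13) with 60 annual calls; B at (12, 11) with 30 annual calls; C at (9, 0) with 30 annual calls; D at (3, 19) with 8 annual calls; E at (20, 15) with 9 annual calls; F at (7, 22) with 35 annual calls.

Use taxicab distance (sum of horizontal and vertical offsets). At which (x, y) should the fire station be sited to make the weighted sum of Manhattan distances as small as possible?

(9, 13)

Manhattan distance separates: Σwᵢ(|x−xᵢ|+|y−yᵢ|) = Σwᵢ|x−xᵢ| + Σwᵢ|y−yᵢ|, so x and y are optimised independently as 1-D weighted medians.
Total weight W = 172; half = 86.
x-coordinate, sorted with cumulative weight:
  x=3 (D, w=8) cum 8
  x=7 (F, w=35) cum 43
  x=9 (A, w=60) cum 103  ← median
  x=9 (C, w=30) cum 133
  x=12 (B, w=30) cum 163
  x=20 (E, w=9) cum 172
⇒ x* = 9
y-coordinate, sorted with cumulative weight:
  y=0 (C, w=30) cum 30
  y=11 (B, w=30) cum 60
  y=13 (A, w=60) cum 120  ← median
  y=15 (E, w=9) cum 129
  y=19 (D, w=8) cum 137
  y=22 (F, w=35) cum 172
⇒ y* = 13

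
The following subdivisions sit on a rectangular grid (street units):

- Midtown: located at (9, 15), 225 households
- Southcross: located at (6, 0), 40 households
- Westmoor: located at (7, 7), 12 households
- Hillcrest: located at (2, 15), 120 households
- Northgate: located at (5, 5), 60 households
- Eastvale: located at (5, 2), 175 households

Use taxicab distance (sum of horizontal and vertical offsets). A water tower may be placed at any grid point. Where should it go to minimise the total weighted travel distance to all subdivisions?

Manhattan distance separates: Σwᵢ(|x−xᵢ|+|y−yᵢ|) = Σwᵢ|x−xᵢ| + Σwᵢ|y−yᵢ|, so x and y are optimised independently as 1-D weighted medians.
Total weight W = 632; half = 316.
x-coordinate, sorted with cumulative weight:
  x=2 (Hillcrest, w=120) cum 120
  x=5 (Northgate, w=60) cum 180
  x=5 (Eastvale, w=175) cum 355  ← median
  x=6 (Southcross, w=40) cum 395
  x=7 (Westmoor, w=12) cum 407
  x=9 (Midtown, w=225) cum 632
⇒ x* = 5
y-coordinate, sorted with cumulative weight:
  y=0 (Southcross, w=40) cum 40
  y=2 (Eastvale, w=175) cum 215
  y=5 (Northgate, w=60) cum 275
  y=7 (Westmoor, w=12) cum 287
  y=15 (Midtown, w=225) cum 512  ← median
  y=15 (Hillcrest, w=120) cum 632
⇒ y* = 15

(5, 15)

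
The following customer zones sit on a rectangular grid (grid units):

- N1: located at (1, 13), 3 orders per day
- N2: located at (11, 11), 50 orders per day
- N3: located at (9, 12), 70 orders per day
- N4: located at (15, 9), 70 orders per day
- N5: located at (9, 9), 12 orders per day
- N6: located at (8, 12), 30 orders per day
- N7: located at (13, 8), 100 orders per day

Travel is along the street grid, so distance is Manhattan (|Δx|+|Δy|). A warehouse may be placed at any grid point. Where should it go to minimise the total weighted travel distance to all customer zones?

Manhattan distance separates: Σwᵢ(|x−xᵢ|+|y−yᵢ|) = Σwᵢ|x−xᵢ| + Σwᵢ|y−yᵢ|, so x and y are optimised independently as 1-D weighted medians.
Total weight W = 335; half = 167.5.
x-coordinate, sorted with cumulative weight:
  x=1 (N1, w=3) cum 3
  x=8 (N6, w=30) cum 33
  x=9 (N3, w=70) cum 103
  x=9 (N5, w=12) cum 115
  x=11 (N2, w=50) cum 165
  x=13 (N7, w=100) cum 265  ← median
  x=15 (N4, w=70) cum 335
⇒ x* = 13
y-coordinate, sorted with cumulative weight:
  y=8 (N7, w=100) cum 100
  y=9 (N4, w=70) cum 170  ← median
  y=9 (N5, w=12) cum 182
  y=11 (N2, w=50) cum 232
  y=12 (N3, w=70) cum 302
  y=12 (N6, w=30) cum 332
  y=13 (N1, w=3) cum 335
⇒ y* = 9

(13, 9)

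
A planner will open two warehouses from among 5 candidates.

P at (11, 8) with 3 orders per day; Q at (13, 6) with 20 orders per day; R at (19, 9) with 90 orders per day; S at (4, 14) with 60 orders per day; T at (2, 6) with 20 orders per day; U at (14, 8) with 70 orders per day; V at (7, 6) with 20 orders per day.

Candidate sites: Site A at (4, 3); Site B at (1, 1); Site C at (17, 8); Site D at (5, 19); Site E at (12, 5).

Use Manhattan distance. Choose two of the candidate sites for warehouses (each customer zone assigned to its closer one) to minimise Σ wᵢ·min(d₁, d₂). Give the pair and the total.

Evaluate every pair (each demand assigned to the nearer of the two):
  {Site A, Site C}: total = 1498
  {Site C, Site D}: total = 1538
  {Site C, Site E}: total = 1892
  {Site B, Site C}: total = 1918
  {Site D, Site E}: total = 2092
  {Site A, Site E}: total = 2272
  {Site B, Site E}: total = 2592
  {Site A, Site D}: total = 3796
  {Site A, Site B}: total = 4096
  {Site B, Site D}: total = 4651
Best pair: {Site A, Site C} with total 1498.

{Site A, Site C}, total 1498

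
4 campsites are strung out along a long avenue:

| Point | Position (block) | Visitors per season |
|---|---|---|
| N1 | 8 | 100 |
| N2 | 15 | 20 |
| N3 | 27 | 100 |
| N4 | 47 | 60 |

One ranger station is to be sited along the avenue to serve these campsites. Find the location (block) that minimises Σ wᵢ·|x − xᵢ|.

For a sum of weighted absolute distances on a line, the optimum is the weighted median (not the mean). Total weight W = 280; half-weight = 140.
Sort by position and accumulate weight:
  block 8 (N1, w=100) → cum 100
  block 15 (N2, w=20) → cum 120
  block 27 (N3, w=100) → cum 220  ≥ 140 → median here
  block 47 (N4, w=60) → cum 280
Optimal location: block 27.

x = 27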